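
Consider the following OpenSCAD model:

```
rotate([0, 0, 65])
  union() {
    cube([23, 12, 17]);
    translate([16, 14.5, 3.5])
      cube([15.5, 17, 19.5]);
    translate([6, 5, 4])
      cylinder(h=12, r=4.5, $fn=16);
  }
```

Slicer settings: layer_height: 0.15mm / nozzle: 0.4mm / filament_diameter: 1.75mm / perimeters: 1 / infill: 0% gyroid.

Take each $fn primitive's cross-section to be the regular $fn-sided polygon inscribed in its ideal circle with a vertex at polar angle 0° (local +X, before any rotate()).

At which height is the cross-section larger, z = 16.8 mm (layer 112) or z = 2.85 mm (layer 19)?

layer 112 (z = 16.8 mm)

Layer 112 (z = 16.8): the cube (footprint 23×12) is included at this height (area 276.00 mm²); the cube at (16, 14.5) is present — its section is the full 15.5×17 rectangle (area 263.50 mm²); the cylinder at (6, 5) is absent (z outside [4, 16]); Taking the union: the 2 present regions are separate (no shared area or edge), so areas and boundary lengths simply add and each stays a separate island — area = 539.50 mm²; (rotated 65° about Z; rotation is an isometry so areas/perimeters/island counts are preserved). So its area = 539.50 mm². Layer 19 (z = 2.85): the cube (footprint 23×12) is included at this height (area 276.00 mm²); the cube at (16, 14.5) is not intersected at this z (z outside [3.5, 23]); the cylinder at (6, 5) does not reach this height (z outside [4, 16]); Combining (union): only the 23×12 cube is present, so the union is just that shape — area = 276.00 mm²; (whole slice rotated 65° about Z — lengths, areas and connectivity unchanged). So its area = 276.00 mm². Layer 112 is larger (539.50 vs 276.00 mm²).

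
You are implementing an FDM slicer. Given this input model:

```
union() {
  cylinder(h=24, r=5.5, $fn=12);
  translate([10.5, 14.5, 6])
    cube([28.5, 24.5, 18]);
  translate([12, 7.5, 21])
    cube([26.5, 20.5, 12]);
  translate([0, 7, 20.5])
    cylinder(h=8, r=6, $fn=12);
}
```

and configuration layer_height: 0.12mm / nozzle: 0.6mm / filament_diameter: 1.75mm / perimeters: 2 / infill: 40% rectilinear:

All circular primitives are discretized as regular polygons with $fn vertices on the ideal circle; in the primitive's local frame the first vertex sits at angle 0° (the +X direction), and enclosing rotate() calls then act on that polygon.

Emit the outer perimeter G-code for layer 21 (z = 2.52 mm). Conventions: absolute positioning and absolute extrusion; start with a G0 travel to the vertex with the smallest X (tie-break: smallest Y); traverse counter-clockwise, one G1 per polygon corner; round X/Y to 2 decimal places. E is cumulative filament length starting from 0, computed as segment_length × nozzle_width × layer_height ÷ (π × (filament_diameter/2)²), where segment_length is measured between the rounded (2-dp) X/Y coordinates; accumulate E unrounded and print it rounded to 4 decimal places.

At z = 2.52 mm: the r=5.5 cylinder gives a regular 12-gon of circumradius 5.5 (constant along its height); the cube at (10.5, 14.5) is not intersected at this z (z outside [6, 24]); the cube at (12, 7.5) does not reach this height (z outside [21, 33]); the cylinder at (0, 7) is not intersected at this z (z outside [20.5, 28.5]); Taking the union: only the r=5.5 cylinder is present, so the union is just that shape — 1 connected region. The outline is a single polygon with 12 vertices. Extrusion per mm of travel: 0.6 × 0.12 / (π × 0.875²) = 0.029934. Accumulating E over each segment gives final E = 1.0223.

G0 X-5.50 Y0.00 Z2.52
G1 X-4.76 Y-2.75 E0.0852
G1 X-2.75 Y-4.76 E0.1703
G1 X0.00 Y-5.50 E0.2556
G1 X2.75 Y-4.76 E0.3408
G1 X4.76 Y-2.75 E0.4259
G1 X5.50 Y0.00 E0.5112
G1 X4.76 Y2.75 E0.5964
G1 X2.75 Y4.76 E0.6815
G1 X0.00 Y5.50 E0.7668
G1 X-2.75 Y4.76 E0.8520
G1 X-4.76 Y2.75 E0.9371
G1 X-5.50 Y0.00 E1.0223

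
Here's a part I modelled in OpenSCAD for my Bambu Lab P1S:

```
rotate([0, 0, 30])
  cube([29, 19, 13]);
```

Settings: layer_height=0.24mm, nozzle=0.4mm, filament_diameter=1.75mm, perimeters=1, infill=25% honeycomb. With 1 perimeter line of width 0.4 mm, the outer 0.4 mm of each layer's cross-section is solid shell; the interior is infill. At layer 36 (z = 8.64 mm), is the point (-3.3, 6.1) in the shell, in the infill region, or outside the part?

At z = 8.64 mm: the 29×19 cube contributes its full rectangle; (whole slice rotated 30° about Z — lengths, areas and connectivity unchanged). Overall, the cross-section is a single solid region. Undo the 30° rotation: the query point maps to (0.192, 6.933) in the un-rotated model frame. The nearest boundary edge runs (0.00, 19.00)→(0.00, 0.00); distance from the point to it = 0.19 mm. The point is inside the cross-section, 0.19 mm from the nearest boundary — within the 0.4 mm shell band (1 × 0.4).

shell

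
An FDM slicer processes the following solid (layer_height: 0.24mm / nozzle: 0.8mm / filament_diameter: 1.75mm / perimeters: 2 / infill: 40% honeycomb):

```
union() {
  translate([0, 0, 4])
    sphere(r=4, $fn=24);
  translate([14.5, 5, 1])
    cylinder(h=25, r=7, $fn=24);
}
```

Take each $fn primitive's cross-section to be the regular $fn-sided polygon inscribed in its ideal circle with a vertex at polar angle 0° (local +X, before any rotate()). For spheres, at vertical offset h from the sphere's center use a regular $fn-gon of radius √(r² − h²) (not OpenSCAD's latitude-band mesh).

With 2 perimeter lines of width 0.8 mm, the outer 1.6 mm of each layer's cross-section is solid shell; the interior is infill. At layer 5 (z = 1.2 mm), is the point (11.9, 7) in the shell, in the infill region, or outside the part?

infill

At z = 1.2 mm: the r=4 sphere slices to a regular 24-gon of circumradius 2.857 (√(r²−h²) with h=2.8 from center); the cylinder at (14.5, 5): section is a regular 24-gon, circumradius r=7; Merging all regions: the 2 present regions are separate (no shared area or edge), so areas and boundary lengths simply add and each stays a separate island — 2 connected regions. Overall, the cross-section has 2 separate islands. The nearest boundary edge runs (8.44, 8.50)→(9.55, 9.95); distance from the point to it = 3.66 mm. (Shell/infill is judged within the island containing the point — the largest one.) The point is inside the cross-section and 3.66 mm from the nearest boundary — more than the 1.6 mm shell width (2 × 0.8), so it's in the infill interior.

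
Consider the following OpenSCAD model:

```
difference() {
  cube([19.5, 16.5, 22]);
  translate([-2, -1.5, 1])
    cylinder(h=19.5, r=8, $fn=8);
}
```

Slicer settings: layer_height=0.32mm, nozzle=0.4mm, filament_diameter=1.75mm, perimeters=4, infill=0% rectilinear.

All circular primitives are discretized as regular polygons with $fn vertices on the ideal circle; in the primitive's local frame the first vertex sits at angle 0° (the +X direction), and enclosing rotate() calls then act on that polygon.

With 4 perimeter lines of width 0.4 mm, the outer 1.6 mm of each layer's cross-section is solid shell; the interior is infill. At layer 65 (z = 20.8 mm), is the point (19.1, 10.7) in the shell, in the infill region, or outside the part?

At z = 20.8 mm: the 19.5×16.5 cube contributes its full rectangle; the cylinder at (-2, -1.5) does not reach this height (z outside [1, 20.5]); Subtracting the remaining from the first: none of the subtracted shapes is present at this height, so the 19.5×16.5 cube is unchanged — 1 connected region. Overall, the cross-section is a single solid region. The nearest boundary edge runs (19.50, 0.00)→(19.50, 16.50); distance from the point to it = 0.40 mm. The point is inside the cross-section, 0.40 mm from the nearest boundary — within the 1.6 mm shell band (4 × 0.4).

shell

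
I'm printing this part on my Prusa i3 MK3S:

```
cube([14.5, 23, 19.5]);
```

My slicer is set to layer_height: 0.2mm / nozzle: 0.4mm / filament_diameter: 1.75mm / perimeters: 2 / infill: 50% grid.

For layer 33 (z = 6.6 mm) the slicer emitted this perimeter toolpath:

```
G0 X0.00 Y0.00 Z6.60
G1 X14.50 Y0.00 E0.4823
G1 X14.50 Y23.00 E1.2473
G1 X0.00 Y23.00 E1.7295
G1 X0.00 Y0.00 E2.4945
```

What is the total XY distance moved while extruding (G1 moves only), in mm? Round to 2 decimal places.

75.00 mm

Sum the Euclidean lengths of each G1 segment: total = 75.00 mm.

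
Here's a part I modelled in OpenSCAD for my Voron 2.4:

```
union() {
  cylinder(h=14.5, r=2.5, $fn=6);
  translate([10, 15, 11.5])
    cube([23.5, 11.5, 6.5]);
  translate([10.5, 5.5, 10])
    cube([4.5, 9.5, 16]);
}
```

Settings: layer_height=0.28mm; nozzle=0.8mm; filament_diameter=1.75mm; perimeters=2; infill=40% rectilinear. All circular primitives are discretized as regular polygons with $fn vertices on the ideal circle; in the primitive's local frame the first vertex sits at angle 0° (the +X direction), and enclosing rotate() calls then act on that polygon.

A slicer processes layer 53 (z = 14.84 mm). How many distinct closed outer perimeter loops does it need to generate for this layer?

1

At z = 14.84 mm: the cylinder does not reach this height (z outside [0, 14.5]); the 23.5×11.5 cube at (10, 15) contributes its full rectangle; the cube at (10.5, 5.5) (footprint 4.5×9.5) is included at this height; Combining (union): the 2 present regions share edge segments without overlapping in area, so areas simply add but the touching pieces fuse into one outline (the shared edge portions become interior and drop out of the boundary) — 1 connected region. The result has 1 disconnected region.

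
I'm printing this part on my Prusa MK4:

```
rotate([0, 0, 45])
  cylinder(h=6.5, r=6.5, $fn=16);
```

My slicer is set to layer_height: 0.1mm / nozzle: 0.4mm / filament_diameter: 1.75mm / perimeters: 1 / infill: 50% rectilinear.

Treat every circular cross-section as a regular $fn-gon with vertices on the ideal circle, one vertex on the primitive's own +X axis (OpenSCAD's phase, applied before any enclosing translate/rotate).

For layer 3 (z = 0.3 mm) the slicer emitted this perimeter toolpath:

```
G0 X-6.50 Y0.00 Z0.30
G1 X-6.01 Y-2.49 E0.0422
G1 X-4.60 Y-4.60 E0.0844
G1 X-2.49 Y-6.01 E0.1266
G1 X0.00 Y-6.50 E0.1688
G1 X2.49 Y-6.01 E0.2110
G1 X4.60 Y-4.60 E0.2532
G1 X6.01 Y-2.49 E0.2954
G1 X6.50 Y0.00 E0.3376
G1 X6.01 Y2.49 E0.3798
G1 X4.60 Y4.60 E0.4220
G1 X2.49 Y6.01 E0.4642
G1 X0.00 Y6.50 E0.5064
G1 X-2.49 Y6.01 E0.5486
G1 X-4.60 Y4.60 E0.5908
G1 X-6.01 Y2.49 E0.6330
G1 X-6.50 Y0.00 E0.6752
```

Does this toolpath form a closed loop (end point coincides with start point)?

Start point (G0): (-6.50, 0.00). End point (last G1): the path returns to the start — closed.

yes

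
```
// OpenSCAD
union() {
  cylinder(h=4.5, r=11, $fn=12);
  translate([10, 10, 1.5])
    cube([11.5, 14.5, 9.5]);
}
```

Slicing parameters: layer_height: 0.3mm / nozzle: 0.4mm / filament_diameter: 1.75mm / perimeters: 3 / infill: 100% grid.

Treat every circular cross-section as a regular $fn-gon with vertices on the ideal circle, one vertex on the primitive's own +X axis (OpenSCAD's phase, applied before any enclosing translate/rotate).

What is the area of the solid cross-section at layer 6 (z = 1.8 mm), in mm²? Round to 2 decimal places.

529.75 mm²

At z = 1.8 mm: the r=11 cylinder gives a regular 12-gon of circumradius 11 (constant along its height) (area = (12/2)·11.000²·sin(360°/12) = 363.00 mm²); the cube at (10, 10) (footprint 11.5×14.5) is included at this height (area 166.75 mm²); Taking the union: the 2 present regions are separate (no shared area or edge), so areas and boundary lengths simply add and each stays a separate island — area = 529.75 mm². Overall, the cross-section has 2 separate islands. Net area = 529.75 mm².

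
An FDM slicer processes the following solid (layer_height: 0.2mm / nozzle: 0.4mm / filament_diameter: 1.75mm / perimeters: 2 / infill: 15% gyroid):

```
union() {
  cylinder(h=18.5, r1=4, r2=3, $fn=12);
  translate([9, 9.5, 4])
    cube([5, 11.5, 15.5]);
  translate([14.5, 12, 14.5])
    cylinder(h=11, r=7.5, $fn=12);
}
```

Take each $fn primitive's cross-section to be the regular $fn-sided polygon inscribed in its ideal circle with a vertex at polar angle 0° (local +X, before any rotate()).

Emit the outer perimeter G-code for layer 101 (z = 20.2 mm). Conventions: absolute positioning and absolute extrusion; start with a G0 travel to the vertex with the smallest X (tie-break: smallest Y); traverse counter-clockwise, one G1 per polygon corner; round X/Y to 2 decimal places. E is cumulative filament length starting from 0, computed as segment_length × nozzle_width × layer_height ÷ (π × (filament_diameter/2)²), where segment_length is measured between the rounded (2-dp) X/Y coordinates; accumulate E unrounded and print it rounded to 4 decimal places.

At z = 20.2 mm: the cone does not reach this height (z outside [0, 18.5]); the cube at (9, 9.5) is not intersected at this z (z outside [4, 19.5]); the r=7.5 cylinder at (14.5, 12) gives a regular 12-gon of circumradius 7.5 (constant along its height); Taking the union: only the r=7.5 cylinder at (14.5, 12) is present, so the union is just that shape — 1 connected region. The outline is a single polygon with 12 vertices. Extrusion per mm of travel: 0.4 × 0.2 / (π × 0.875²) = 0.033260. Accumulating E over each segment gives final E = 1.5501.

G0 X7.00 Y12.00 Z20.20
G1 X8.00 Y8.25 E0.1291
G1 X10.75 Y5.50 E0.2584
G1 X14.50 Y4.50 E0.3875
G1 X18.25 Y5.50 E0.5166
G1 X21.00 Y8.25 E0.6460
G1 X22.00 Y12.00 E0.7750
G1 X21.00 Y15.75 E0.9041
G1 X18.25 Y18.50 E1.0335
G1 X14.50 Y19.50 E1.1626
G1 X10.75 Y18.50 E1.2916
G1 X8.00 Y15.75 E1.4210
G1 X7.00 Y12.00 E1.5501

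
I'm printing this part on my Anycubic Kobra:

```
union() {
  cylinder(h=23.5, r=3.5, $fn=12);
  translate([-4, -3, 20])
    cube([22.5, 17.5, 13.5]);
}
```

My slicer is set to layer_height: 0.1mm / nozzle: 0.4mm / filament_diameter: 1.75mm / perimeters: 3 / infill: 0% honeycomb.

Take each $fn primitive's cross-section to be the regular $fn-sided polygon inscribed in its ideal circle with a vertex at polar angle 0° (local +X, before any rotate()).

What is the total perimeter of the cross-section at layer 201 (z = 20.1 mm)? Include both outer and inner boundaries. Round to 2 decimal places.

At z = 20.1 mm: the cylinder: section is a regular 12-gon, circumradius r=3.5 (perimeter = 2·12·3.500·sin(180°/12) = 21.74 mm); the cube at (-4, -3) is present — its section is the full 22.5×17.5 rectangle (perimeter 80.00 mm); Taking the union: the regions partially overlap (shared area 35.82 mm²), so the edge portions inside another operand are dropped and the merged outline is re-measured after clipping — boundary = 80.15 mm. Overall, the cross-section is a single solid region. Total boundary length (outer) = 80.15 mm.

80.15 mm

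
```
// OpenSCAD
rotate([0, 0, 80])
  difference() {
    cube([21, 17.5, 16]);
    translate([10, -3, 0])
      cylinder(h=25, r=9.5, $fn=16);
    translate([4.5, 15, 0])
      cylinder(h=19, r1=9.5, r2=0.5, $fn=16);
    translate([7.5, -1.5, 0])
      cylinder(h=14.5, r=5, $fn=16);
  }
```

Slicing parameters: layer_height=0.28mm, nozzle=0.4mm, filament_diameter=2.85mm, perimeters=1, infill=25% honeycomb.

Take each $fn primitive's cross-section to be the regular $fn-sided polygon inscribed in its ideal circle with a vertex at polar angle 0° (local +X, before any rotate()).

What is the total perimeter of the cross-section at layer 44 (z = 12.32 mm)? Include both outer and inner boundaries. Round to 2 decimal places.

At z = 12.32 mm: the cube is present — its section is the full 21×17.5 rectangle (perimeter 77.00 mm); the r=9.5 cylinder at (10, -3) gives a regular 16-gon of circumradius 9.5 (constant along its height) (perimeter = 2·16·9.500·sin(180°/16) = 59.31 mm); the cone at (4.5, 15) contributes a regular 16-gon of circumradius 3.664 (interpolated between r1=9.5 and r2=0.5 at t=0.648) (perimeter = 2·16·3.664·sin(180°/16) = 22.88 mm); the r=5 cylinder at (7.5, -1.5) gives a regular 16-gon of circumradius 5 (constant along its height) (perimeter = 2·16·5.000·sin(180°/16) = 31.21 mm); Subtracting the remaining from the first: starting from the 21×17.5 cube, the r=9.5 cylinder at (10, -3) partially overlaps it — only the 82.94 mm² overlap (of its 276.30 mm²) is removed, clipping the outline; the cone at (4.5, 15) partially overlaps it — only the 37.06 mm² overlap (of its 41.10 mm²) is removed, clipping the outline; the r=5 cylinder at (7.5, -1.5) misses the remaining region (no effect) — boundary = 94.36 mm; (rotated 80° about Z; rotation is an isometry so areas/perimeters/island counts are preserved). Overall, the cross-section is a single solid region. Total boundary length (outer) = 94.36 mm.

94.36 mm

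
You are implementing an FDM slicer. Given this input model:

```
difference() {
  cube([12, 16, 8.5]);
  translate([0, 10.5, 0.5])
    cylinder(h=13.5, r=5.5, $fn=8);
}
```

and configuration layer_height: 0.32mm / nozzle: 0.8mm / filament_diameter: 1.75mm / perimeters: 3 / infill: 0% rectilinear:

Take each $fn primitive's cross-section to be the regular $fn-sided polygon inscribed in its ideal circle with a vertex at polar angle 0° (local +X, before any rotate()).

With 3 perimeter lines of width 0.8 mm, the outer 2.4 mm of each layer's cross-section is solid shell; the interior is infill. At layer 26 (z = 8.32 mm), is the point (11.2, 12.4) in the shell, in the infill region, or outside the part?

At z = 8.32 mm: the cube is present — its section is the full 12×16 rectangle; the cylinder at (0, 10.5): section is a regular 8-gon, circumradius r=5.5; Taking the first minus the rest: starting from the 12×16 cube, the r=5.5 cylinder at (0, 10.5) partially overlaps it — only the 42.78 mm² overlap (of its 85.56 mm²) is removed, clipping the outline — 1 connected region. Overall, the cross-section is a single solid region. The nearest boundary edge runs (12.00, 16.00)→(12.00, 0.00); distance from the point to it = 0.80 mm. The point is inside the cross-section, 0.80 mm from the nearest boundary — within the 2.4 mm shell band (3 × 0.8).

shell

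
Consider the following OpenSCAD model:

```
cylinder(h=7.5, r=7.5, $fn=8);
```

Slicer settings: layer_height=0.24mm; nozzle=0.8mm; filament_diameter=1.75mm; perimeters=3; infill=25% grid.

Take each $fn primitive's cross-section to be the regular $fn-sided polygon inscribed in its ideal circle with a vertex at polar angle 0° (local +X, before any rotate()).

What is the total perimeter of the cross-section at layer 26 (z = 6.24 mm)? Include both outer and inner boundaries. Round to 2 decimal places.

45.92 mm

At z = 6.24 mm: the cylinder: section is a regular 8-gon, circumradius r=7.5 (perimeter = 2·8·7.500·sin(180°/8) = 45.92 mm). Overall, the cross-section is a single solid region. Total boundary length (outer) = 45.92 mm.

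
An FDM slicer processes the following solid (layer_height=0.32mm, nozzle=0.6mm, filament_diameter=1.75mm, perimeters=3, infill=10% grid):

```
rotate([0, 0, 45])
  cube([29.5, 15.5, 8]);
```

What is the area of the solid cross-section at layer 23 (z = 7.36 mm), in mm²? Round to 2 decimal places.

At z = 7.36 mm: the cube (footprint 29.5×15.5) is included at this height (area 457.25 mm²); (whole slice rotated 45° about Z — lengths, areas and connectivity unchanged). Overall, the cross-section is a single solid region. Net area = 457.25 mm².

457.25 mm²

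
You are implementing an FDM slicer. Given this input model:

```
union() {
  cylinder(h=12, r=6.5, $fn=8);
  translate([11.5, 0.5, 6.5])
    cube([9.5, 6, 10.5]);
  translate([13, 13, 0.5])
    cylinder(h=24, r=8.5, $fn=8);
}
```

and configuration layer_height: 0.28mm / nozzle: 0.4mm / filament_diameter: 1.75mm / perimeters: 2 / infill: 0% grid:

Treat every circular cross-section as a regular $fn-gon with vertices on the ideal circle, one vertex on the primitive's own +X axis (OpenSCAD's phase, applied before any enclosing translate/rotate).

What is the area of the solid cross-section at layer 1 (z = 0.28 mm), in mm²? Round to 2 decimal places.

At z = 0.28 mm: the cylinder: section is a regular 8-gon, circumradius r=6.5 (area = (8/2)·6.500²·sin(360°/8) = 119.50 mm²); the cube at (11.5, 0.5) is absent (z outside [6.5, 17]); the cylinder at (13, 13) is not intersected at this z (z outside [0.5, 24.5]); Combining (union): only the r=6.5 cylinder is present, so the union is just that shape — area = 119.50 mm². Overall, the cross-section is a single solid region. Net area = 119.50 mm².

119.50 mm²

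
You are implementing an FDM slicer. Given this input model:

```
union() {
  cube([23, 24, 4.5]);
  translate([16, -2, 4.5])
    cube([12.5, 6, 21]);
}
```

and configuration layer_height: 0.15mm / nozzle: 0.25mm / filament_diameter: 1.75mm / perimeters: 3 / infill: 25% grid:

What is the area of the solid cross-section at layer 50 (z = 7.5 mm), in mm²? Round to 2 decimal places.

75.00 mm²

At z = 7.5 mm: the cube is absent (z outside [0, 4.5]); the cube at (16, -2) is present — its section is the full 12.5×6 rectangle (area 75.00 mm²); Combining (union): only the 12.5×6 cube at (16, -2) is present, so the union is just that shape — area = 75.00 mm². Overall, the cross-section is a single solid region. Net area = 75.00 mm².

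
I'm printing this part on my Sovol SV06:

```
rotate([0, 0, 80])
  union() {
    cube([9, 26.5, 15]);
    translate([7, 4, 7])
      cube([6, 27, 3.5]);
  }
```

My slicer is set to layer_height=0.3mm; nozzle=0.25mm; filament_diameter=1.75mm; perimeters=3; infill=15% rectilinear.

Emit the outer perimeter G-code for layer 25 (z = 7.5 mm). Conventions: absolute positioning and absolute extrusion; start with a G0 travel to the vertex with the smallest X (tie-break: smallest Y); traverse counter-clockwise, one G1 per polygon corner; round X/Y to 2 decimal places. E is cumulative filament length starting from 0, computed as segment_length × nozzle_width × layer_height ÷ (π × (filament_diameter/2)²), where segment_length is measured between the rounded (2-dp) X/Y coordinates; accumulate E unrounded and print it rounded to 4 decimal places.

G0 X-29.31 Y12.28 Z7.50
G1 X-24.88 Y11.50 E0.1403
G1 X-26.10 Y4.60 E0.3587
G1 X0.00 Y0.00 E1.1851
G1 X1.56 Y8.86 E1.4656
G1 X-2.38 Y9.56 E1.5904
G1 X-1.68 Y13.50 E1.7152
G1 X-28.27 Y18.19 E2.5571
G1 X-29.31 Y12.28 E2.7442

At z = 7.5 mm: the 9×26.5 cube contributes its full rectangle; the 6×27 cube at (7, 4) contributes its full rectangle; Combining (union): the regions partially overlap (shared area 45.00 mm²), so overlapping operands fuse into one piece — 1 connected region; (rotated 80° about Z; rotation is an isometry so areas/perimeters/island counts are preserved). The outline is a single polygon with 8 vertices. Extrusion per mm of travel: 0.25 × 0.3 / (π × 0.875²) = 0.031181. Accumulating E over each segment gives final E = 2.7442.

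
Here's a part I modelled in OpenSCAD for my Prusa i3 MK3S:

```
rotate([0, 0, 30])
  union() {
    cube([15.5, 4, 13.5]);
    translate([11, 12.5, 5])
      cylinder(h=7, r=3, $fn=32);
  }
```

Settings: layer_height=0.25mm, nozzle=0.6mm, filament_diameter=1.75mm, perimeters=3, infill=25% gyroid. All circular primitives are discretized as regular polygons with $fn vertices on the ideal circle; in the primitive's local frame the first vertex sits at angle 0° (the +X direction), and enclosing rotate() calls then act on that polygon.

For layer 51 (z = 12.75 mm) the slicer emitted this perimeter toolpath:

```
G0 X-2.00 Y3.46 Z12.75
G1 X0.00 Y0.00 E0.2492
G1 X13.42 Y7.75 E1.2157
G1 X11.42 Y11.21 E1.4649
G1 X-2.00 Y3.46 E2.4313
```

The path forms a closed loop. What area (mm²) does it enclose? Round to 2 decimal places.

Apply the shoelace formula to the sequence of (X, Y) vertices; enclosed area = 61.93 mm².

61.93 mm²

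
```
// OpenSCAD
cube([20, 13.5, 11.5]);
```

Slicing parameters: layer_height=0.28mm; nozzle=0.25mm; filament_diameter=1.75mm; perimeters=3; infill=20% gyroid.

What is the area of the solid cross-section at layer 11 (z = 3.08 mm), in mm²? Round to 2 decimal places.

At z = 3.08 mm: the cube is present — its section is the full 20×13.5 rectangle (area 270.00 mm²). Overall, the cross-section is a single solid region. Net area = 270.00 mm².

270.00 mm²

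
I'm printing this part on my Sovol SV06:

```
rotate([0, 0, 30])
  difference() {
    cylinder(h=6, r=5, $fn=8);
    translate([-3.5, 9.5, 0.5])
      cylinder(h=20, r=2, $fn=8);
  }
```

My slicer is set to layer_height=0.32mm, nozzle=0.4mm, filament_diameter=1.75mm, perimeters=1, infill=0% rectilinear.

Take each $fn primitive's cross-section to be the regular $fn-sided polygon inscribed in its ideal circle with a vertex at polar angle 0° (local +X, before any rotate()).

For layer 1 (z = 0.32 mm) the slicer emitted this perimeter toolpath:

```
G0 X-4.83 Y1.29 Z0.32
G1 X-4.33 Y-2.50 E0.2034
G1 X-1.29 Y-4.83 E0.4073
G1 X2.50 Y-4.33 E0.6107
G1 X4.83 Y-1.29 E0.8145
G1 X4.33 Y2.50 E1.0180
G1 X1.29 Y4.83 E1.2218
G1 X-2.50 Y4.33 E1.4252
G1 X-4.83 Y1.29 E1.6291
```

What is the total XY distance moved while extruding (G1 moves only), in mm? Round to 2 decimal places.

Sum the Euclidean lengths of each G1 segment: total = 30.61 mm.

30.61 mm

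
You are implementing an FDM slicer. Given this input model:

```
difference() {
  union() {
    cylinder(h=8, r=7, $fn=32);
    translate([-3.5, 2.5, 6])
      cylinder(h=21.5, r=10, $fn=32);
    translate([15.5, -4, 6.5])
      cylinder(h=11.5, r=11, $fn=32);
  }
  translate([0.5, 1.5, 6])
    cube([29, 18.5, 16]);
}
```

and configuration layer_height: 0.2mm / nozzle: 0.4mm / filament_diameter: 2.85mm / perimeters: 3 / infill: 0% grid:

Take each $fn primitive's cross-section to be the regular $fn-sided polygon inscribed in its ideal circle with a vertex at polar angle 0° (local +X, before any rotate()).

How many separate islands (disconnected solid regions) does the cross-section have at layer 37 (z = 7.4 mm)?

1

At z = 7.4 mm: the r=7 cylinder gives a regular 32-gon of circumradius 7 (constant along its height); the r=10 cylinder at (-3.5, 2.5) contributes a regular 32-gon of circumradius 10; the r=11 cylinder at (15.5, -4) contributes a regular 32-gon of circumradius 11; Combining (union): the regions partially overlap (shared area 151.77 mm²), so overlapping operands fuse into one piece — 1 connected region; the 29×18.5 cube at (0.5, 1.5) contributes its full rectangle; Taking the first minus the rest: starting from the result so far, the 29×18.5 cube at (0.5, 1.5) partially overlaps it — only the 118.58 mm² overlap (of its 536.50 mm²) is removed, clipping the outline — 1 connected region. Overall, the cross-section is a single solid region. Island count = 1.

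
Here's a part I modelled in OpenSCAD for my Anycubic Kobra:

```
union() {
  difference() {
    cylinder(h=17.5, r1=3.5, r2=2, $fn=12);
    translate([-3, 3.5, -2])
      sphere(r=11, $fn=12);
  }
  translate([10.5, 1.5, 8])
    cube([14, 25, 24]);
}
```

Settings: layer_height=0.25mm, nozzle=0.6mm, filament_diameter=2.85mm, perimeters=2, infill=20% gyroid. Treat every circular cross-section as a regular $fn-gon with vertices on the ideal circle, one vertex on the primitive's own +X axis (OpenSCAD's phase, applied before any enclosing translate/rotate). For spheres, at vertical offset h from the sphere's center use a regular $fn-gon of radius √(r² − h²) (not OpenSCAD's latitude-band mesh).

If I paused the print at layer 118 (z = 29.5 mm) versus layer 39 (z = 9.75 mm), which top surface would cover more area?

layer 39 (z = 9.75 mm)

Layer 118 (z = 29.5): the cone does not reach this height (z outside [0, 17.5]); the sphere at (-3, 3.5) is absent (|z−center|=31.500 > r=11); After the difference (first − rest): the first operand is absent here, so nothing remains; the cube at (10.5, 1.5) (footprint 14×25) is included at this height (area 350.00 mm²); Combining (union): only the 14×25 cube at (10.5, 1.5) is present, so the union is just that shape — area = 350.00 mm². So its area = 350.00 mm². Layer 39 (z = 9.75): the cone: at t=0.557 of its height the radius interpolates to r₁+(r₂−r₁)t = 2.664, giving a regular 12-gon of that circumradius (area = (12/2)·2.664²·sin(360°/12) = 21.30 mm²); the sphere at (-3, 3.5) does not reach this height (|z−center|=11.750 > r=11); After the difference (first − rest): none of the subtracted shapes is present at this height, so the cone is unchanged — area = 21.30 mm²; the cube at (10.5, 1.5) (footprint 14×25) is included at this height (area 350.00 mm²); Combining (union): the 2 present regions are separate (no shared area or edge), so areas and boundary lengths simply add and each stays a separate island — area = 371.30 mm². So its area = 371.30 mm². Layer 39 is larger (371.30 vs 350.00 mm²).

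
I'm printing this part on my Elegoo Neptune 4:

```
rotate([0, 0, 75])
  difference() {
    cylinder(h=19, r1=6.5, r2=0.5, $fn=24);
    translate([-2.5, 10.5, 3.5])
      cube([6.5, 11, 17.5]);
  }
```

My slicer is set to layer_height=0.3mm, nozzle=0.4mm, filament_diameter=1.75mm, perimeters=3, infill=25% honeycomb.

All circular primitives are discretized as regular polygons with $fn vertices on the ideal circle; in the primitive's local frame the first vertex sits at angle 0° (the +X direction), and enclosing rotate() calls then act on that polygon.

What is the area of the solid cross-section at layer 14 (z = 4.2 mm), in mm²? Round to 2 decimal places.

83.13 mm²

At z = 4.2 mm: the cone (r1=6.5→r2=0.5) has section circumradius 5.174 here — a regular 24-gon (area = (24/2)·5.174²·sin(360°/24) = 83.13 mm²); the cube at (-2.5, 10.5) (footprint 6.5×11) is included at this height (area 71.50 mm²); After the difference (first − rest): starting from the cone (83.13 mm²), the 6.5×11 cube at (-2.5, 10.5) misses the remaining region (no effect) — area = 83.13 mm²; (rotated 75° about Z; rotation is an isometry so areas/perimeters/island counts are preserved). Overall, the cross-section is a single solid region. Net area = 83.13 mm².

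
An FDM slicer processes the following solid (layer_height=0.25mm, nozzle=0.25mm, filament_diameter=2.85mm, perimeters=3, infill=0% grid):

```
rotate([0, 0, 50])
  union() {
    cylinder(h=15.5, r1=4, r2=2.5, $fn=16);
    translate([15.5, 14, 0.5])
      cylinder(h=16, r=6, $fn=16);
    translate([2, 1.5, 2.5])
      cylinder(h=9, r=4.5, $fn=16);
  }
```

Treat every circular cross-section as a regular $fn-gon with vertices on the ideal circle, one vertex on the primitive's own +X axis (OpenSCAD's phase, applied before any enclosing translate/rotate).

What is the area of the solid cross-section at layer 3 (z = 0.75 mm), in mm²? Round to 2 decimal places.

157.43 mm²

At z = 0.75 mm: the cone contributes a regular 16-gon of circumradius 3.927 (interpolated between r1=4 and r2=2.5 at t=0.048) (area = (16/2)·3.927²·sin(360°/16) = 47.22 mm²); the cylinder at (15.5, 14): section is a regular 16-gon, circumradius r=6 (area = (16/2)·6.000²·sin(360°/16) = 110.21 mm²); the cylinder at (2, 1.5) is absent (z outside [2.5, 11.5]); Taking the union: the 2 present regions are separate (no shared area or edge), so areas and boundary lengths simply add and each stays a separate island — area = 157.43 mm²; (whole slice rotated 50° about Z — lengths, areas and connectivity unchanged). Overall, the cross-section has 2 separate islands. Net area = 157.43 mm².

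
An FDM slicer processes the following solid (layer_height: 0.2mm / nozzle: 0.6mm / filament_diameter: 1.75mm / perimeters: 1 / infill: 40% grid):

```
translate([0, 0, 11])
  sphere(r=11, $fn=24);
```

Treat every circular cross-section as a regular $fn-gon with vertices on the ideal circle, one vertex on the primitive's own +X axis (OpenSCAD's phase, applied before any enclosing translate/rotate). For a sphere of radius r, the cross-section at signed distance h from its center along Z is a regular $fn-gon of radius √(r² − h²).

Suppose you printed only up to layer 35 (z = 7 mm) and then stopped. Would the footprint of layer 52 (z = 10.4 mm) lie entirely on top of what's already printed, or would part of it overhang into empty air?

Compare the two slices. At z = 7: the r=11 sphere slices to a regular 24-gon of circumradius 10.247 (√(r²−h²) with h=4 from center) (area = (24/2)·10.247²·sin(360°/24) = 326.11 mm²). At z = 10.4: the sphere: section is a regular 24-gon, circumradius = √(r²−h²) = √(11²−0.6²) = 10.984 (area = (24/2)·10.984²·sin(360°/24) = 374.69 mm²). Checking containment: at z = 10.4 the cross-section extends beyond the z = 7 cross-section by about 48.58 mm².

part overhangs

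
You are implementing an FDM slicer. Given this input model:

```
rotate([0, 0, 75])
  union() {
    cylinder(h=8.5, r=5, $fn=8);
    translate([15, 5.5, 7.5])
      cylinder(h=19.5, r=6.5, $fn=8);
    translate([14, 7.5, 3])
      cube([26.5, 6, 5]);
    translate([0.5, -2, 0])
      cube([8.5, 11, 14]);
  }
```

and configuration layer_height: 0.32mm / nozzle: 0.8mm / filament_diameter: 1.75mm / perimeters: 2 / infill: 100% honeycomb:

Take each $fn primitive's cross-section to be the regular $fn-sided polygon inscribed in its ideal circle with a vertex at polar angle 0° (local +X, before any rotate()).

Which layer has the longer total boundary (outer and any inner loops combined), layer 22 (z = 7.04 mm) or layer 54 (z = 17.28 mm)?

layer 22 (z = 7.04 mm)

Layer 22 (z = 7.04): the r=5 cylinder gives a regular 8-gon of circumradius 5 (constant along its height) (perimeter = 2·8·5.000·sin(180°/8) = 30.61 mm); the cylinder at (15, 5.5) does not reach this height (z outside [7.5, 27]); the cube at (14, 7.5) is present — its section is the full 26.5×6 rectangle (perimeter 65.00 mm); the 8.5×11 cube at (0.5, -2) contributes its full rectangle (perimeter 39.00 mm); Merging all regions: the regions partially overlap (shared area 23.40 mm²), so the edge portions inside another operand are dropped and the merged outline is re-measured after clipping — boundary = 114.87 mm; (rotated 75° about Z; rotation is an isometry so areas/perimeters/island counts are preserved). So its perimeter = 114.87 mm. Layer 54 (z = 17.28): the cylinder does not reach this height (z outside [0, 8.5]); the r=6.5 cylinder at (15, 5.5) contributes a regular 8-gon of circumradius 6.5 (perimeter = 2·8·6.500·sin(180°/8) = 39.80 mm); the cube at (14, 7.5) does not reach this height (z outside [3, 8]); the cube at (0.5, -2) is not intersected at this z (z outside [0, 14]); Taking the union: only the r=6.5 cylinder at (15, 5.5) is present, so the union is just that shape — boundary = 39.80 mm; (whole slice rotated 75° about Z — lengths, areas and connectivity unchanged). So its perimeter = 39.80 mm. Layer 22 is larger (114.87 vs 39.80 mm).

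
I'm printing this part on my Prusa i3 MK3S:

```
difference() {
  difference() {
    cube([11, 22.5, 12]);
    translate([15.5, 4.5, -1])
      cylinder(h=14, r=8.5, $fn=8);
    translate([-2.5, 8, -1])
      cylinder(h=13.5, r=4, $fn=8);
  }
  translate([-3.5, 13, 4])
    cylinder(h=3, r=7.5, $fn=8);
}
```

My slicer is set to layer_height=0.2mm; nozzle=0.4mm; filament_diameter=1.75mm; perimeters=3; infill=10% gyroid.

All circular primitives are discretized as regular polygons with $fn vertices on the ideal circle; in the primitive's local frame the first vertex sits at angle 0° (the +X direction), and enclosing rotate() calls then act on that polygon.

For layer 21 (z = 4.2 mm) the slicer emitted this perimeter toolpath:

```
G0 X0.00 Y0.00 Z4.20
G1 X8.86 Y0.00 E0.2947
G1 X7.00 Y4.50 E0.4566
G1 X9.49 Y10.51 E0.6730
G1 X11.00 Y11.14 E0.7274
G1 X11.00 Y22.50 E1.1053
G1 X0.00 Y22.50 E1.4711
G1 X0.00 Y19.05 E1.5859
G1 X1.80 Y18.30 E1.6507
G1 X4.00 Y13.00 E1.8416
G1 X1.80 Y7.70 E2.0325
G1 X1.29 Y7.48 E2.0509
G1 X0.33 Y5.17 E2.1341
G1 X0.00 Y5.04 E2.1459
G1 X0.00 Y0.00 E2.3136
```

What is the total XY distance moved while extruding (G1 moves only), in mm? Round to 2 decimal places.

Sum the Euclidean lengths of each G1 segment: total = 69.56 mm.

69.56 mm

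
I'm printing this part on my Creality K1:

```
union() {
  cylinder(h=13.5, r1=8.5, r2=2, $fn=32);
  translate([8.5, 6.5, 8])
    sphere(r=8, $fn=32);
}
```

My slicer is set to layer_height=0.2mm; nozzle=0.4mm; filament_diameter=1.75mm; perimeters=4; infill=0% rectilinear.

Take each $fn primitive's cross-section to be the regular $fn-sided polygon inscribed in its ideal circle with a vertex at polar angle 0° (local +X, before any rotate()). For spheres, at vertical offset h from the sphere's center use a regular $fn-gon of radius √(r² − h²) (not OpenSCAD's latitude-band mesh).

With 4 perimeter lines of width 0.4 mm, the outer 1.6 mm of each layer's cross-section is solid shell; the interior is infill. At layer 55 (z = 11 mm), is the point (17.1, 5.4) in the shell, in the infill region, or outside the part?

At z = 11 mm: the cone (r1=8.5→r2=2) has section circumradius 3.204 here — a regular 32-gon; the r=8 sphere at (8.5, 6.5) contributes a regular 32-gon of circumradius √(8²−3²) = 7.416; Merging all regions: the 2 present regions are separate (no shared area or edge), so areas and boundary lengths simply add and each stays a separate island — 2 connected regions. Overall, the cross-section has 2 separate islands. The nearest boundary edge runs (15.92, 6.50)→(15.77, 5.05); distance from the point to it = 1.29 mm. The point is not inside any of the regions above, so it lies outside the cross-section (1.29 mm from the nearest boundary).

outside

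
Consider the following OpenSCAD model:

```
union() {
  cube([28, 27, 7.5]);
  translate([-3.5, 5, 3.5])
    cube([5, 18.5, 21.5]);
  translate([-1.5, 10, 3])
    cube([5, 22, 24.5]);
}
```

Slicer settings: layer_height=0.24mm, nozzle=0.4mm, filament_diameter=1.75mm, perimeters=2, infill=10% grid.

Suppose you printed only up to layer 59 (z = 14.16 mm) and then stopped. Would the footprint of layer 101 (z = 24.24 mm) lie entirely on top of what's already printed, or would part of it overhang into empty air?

Compare the two slices. At z = 14.16: the cube is absent (z outside [0, 7.5]); the cube at (-3.5, 5) (footprint 5×18.5) is included at this height (area 92.50 mm²); the cube at (-1.5, 10) is present — its section is the full 5×22 rectangle (area 110.00 mm²); Taking the union: the regions partially overlap — summed areas 202.50 mm² minus the doubly-counted overlap 40.50 mm² gives 162.00 mm² — area = 162.00 mm². At z = 24.24: the cube is absent (z outside [0, 7.5]); the 5×18.5 cube at (-3.5, 5) contributes its full rectangle (area 92.50 mm²); the cube at (-1.5, 10) (footprint 5×22) is included at this height (area 110.00 mm²); Combining (union): the regions partially overlap — summed areas 202.50 mm² minus the doubly-counted overlap 40.50 mm² gives 162.00 mm² — area = 162.00 mm². Checking containment: the cross-section at z = 24.24 is a subset of the cross-section at z = 14.16.

entirely on top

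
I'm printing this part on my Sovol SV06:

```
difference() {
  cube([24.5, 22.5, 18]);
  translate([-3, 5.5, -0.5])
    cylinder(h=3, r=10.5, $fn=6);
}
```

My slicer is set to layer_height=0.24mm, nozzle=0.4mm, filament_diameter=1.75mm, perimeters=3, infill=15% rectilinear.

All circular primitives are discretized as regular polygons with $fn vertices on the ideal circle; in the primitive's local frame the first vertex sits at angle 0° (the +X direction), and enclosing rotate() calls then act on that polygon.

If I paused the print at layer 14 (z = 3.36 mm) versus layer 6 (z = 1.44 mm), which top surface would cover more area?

layer 14 (z = 3.36 mm)

Layer 14 (z = 3.36): the cube (footprint 24.5×22.5) is included at this height (area 551.25 mm²); the cylinder at (-3, 5.5) does not reach this height (z outside [-0.5, 2.5]); Taking the first minus the rest: none of the subtracted shapes is present at this height, so the 24.5×22.5 cube is unchanged — area = 551.25 mm². So its area = 551.25 mm². Layer 6 (z = 1.44): the cube is present — its section is the full 24.5×22.5 rectangle (area 551.25 mm²); the cylinder at (-3, 5.5): section is a regular 6-gon, circumradius r=10.5 (area = (6/2)·10.500²·sin(360°/6) = 286.44 mm²); After the difference (first − rest): starting from the 24.5×22.5 cube (551.25 mm²), the r=10.5 cylinder at (-3, 5.5) partially overlaps it — only the 76.85 mm² overlap (of its 286.44 mm²) is removed, clipping the outline — area = 474.40 mm². So its area = 474.40 mm². Layer 14 is larger (551.25 vs 474.40 mm²).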